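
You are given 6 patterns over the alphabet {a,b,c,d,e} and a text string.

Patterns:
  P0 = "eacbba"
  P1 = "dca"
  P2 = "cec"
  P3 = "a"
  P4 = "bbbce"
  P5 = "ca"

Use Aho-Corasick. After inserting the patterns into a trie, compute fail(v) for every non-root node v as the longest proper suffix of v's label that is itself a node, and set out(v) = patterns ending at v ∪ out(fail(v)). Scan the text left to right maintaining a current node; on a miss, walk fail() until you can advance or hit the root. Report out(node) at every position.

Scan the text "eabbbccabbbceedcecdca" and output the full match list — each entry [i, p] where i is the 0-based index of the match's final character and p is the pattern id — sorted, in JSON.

Build:
Trie nodes:
  n0 'ε': a→13 b→14 c→10 d→7 e→1
  n1 'e': a→2
  n2 'ea': c→3
  n3 'eac': b→4
  n4 'eacb': b→5
  n5 'eacbb': a→6
  n6 'eacbba': ·  ←P0
  n7 'd': c→8
  n8 'dc': a→9
  n9 'dca': ·  ←P1
  n10 'c': a→19 e→11
  n11 'ce': c→12
  n12 'cec': ·  ←P2
  n13 'a': ·  ←P3
  n14 'b': b→15
  n15 'bb': b→16
  n16 'bbb': c→17
  n17 'bbbc': e→18
  n18 'bbbce': ·  ←P4
  n19 'ca': ·  ←P5

BFS fail/out derivation:
  n1('e'): parent n0 fail=0; on 'e' 0 → fail=0;  out ∅∪∅=∅
  n7('d'): parent n0 fail=0; on 'd' 0 → fail=0;  out ∅∪∅=∅
  n10('c'): parent n0 fail=0; on 'c' 0 → fail=0;  out ∅∪∅=∅
  n13('a'): parent n0 fail=0; on 'a' 0 → fail=0;  out {3}∪∅={3}
  n14('b'): parent n0 fail=0; on 'b' 0 → fail=0;  out ∅∪∅=∅
  n2('ea'): parent n1 fail=0; on 'a' 0 → fail=13;  out ∅∪{3}={3}
  n8('dc'): parent n7 fail=0; on 'c' 0 → fail=10;  out ∅∪∅=∅
  n11('ce'): parent n10 fail=0; on 'e' 0 → fail=1;  out ∅∪∅=∅
  n15('bb'): parent n14 fail=0; on 'b' 0 → fail=14;  out ∅∪∅=∅
  n19('ca'): parent n10 fail=0; on 'a' 0 → fail=13;  out {5}∪{3}={3,5}
  n3('eac'): parent n2 fail=13; on 'c' 13→0 → fail=10;  out ∅∪∅=∅
  n9('dca'): parent n8 fail=10; on 'a' 10 → fail=19;  out {1}∪{3,5}={1,3,5}
  n12('cec'): parent n11 fail=1; on 'c' 1→0 → fail=10;  out {2}∪∅={2}
  n16('bbb'): parent n15 fail=14; on 'b' 14 → fail=15;  out ∅∪∅=∅
  n4('eacb'): parent n3 fail=10; on 'b' 10→0 → fail=14;  out ∅∪∅=∅
  n17('bbbc'): parent n16 fail=15; on 'c' 15→14→0 → fail=10;  out ∅∪∅=∅
  n5('eacbb'): parent n4 fail=14; on 'b' 14 → fail=15;  out ∅∪∅=∅
  n18('bbbce'): parent n17 fail=10; on 'e' 10 → fail=11;  out {4}∪∅={4}
  n6('eacbba'): parent n5 fail=15; on 'a' 15→14→0 → fail=13;  out {0}∪{3}={0,3}

Text stream:
[0] read 'e'  n0⇒n1
[1] read 'a'  n1⇒n2  emit P3@[1:1]
[2] read 'b'  n2⇒n14 ·f
[3] read 'b'  n14⇒n15
[4] read 'b'  n15⇒n16
[5] read 'c'  n16⇒n17
[6] read 'c'  n17⇒n10 ·f
[7] read 'a'  n10⇒n19  emit P3@[7:7],P5@[6:7]
[8] read 'b'  n19⇒n14 ·f
[9] read 'b'  n14⇒n15
[10] read 'b'  n15⇒n16
[11] read 'c'  n16⇒n17
[12] read 'e'  n17⇒n18  emit P4@[8:12]
[13] read 'e'  n18⇒n1 ·f
[14] read 'd'  n1⇒n7 ·f
[15] read 'c'  n7⇒n8
[16] read 'e'  n8⇒n11 ·f
[17] read 'c'  n11⇒n12  emit P2@[15:17]
[18] read 'd'  n12⇒n7 ·f
[19] read 'c'  n7⇒n8
[20] read 'a'  n8⇒n9  emit P1@[18:20],P3@[20:20],P5@[19:20]

Result: [[1,3],[7,3],[7,5],[12,4],[17,2],[20,1],[20,3],[20,5]]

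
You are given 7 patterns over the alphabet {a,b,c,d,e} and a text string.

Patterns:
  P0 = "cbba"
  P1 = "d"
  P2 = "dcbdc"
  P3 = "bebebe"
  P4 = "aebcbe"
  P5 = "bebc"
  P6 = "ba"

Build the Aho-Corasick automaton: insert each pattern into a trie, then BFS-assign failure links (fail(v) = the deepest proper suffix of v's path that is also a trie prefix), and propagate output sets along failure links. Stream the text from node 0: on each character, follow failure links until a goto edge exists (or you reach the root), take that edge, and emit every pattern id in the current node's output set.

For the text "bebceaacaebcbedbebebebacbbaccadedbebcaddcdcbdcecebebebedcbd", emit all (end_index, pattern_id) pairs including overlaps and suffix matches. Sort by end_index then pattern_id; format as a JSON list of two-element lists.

Build automaton:
Trie (insert patterns):
  0='ε' goto a→16 b→10 c→1 d→5
  1='c' goto b→2
  2='cb' goto b→3
  3='cbb' goto a→4
  4='cbba' goto ·  ←P0
  5='d' goto c→6  ←P1
  6='dc' goto b→7
  7='dcb' goto d→8
  8='dcbd' goto c→9
  9='dcbdc' goto ·  ←P2
  10='b' goto a→23 e→11
  11='be' goto b→12
  12='beb' goto c→22 e→13
  13='bebe' goto b→14
  14='bebeb' goto e→15
  15='bebebe' goto ·  ←P3
  16='a' goto e→17
  17='ae' goto b→18
  18='aeb' goto c→19
  19='aebc' goto b→20
  20='aebcb' goto e→21
  21='aebcbe' goto ·  ←P4
  22='bebc' goto ·  ←P5
  23='ba' goto ·  ←P6

BFS fail/out derivation:
  fail(1) 'c': from fail(0)=0 chase 'c': 0 ⇒ 0;  out=∅∪out(0)=∅
  fail(5) 'd': from fail(0)=0 chase 'd': 0 ⇒ 0;  out={1}∪out(0)={1}
  fail(10) 'b': from fail(0)=0 chase 'b': 0 ⇒ 0;  out=∅∪out(0)=∅
  fail(16) 'a': from fail(0)=0 chase 'a': 0 ⇒ 0;  out=∅∪out(0)=∅
  fail(2) 'cb': from fail(1)=0 chase 'b': 0 ⇒ 10;  out=∅∪out(10)=∅
  fail(6) 'dc': from fail(5)=0 chase 'c': 0 ⇒ 1;  out=∅∪out(1)=∅
  fail(11) 'be': from fail(10)=0 chase 'e': 0 ⇒ 0;  out=∅∪out(0)=∅
  fail(17) 'ae': from fail(16)=0 chase 'e': 0 ⇒ 0;  out=∅∪out(0)=∅
  fail(23) 'ba': from fail(10)=0 chase 'a': 0 ⇒ 16;  out={6}∪out(16)={6}
  fail(3) 'cbb': from fail(2)=10 chase 'b': 10→0 ⇒ 10;  out=∅∪out(10)=∅
  fail(7) 'dcb': from fail(6)=1 chase 'b': 1 ⇒ 2;  out=∅∪out(2)=∅
  fail(12) 'beb': from fail(11)=0 chase 'b': 0 ⇒ 10;  out=∅∪out(10)=∅
  fail(18) 'aeb': from fail(17)=0 chase 'b': 0 ⇒ 10;  out=∅∪out(10)=∅
  fail(4) 'cbba': from fail(3)=10 chase 'a': 10 ⇒ 23;  out={0}∪out(23)={0,6}
  fail(8) 'dcbd': from fail(7)=2 chase 'd': 2→10→0 ⇒ 5;  out=∅∪out(5)={1}
  fail(13) 'bebe': from fail(12)=10 chase 'e': 10 ⇒ 11;  out=∅∪out(11)=∅
  fail(19) 'aebc': from fail(18)=10 chase 'c': 10→0 ⇒ 1;  out=∅∪out(1)=∅
  fail(22) 'bebc': from fail(12)=10 chase 'c': 10→0 ⇒ 1;  out={5}∪out(1)={5}
  fail(9) 'dcbdc': from fail(8)=5 chase 'c': 5 ⇒ 6;  out={2}∪out(6)={2}
  fail(14) 'bebeb': from fail(13)=11 chase 'b': 11 ⇒ 12;  out=∅∪out(12)=∅
  fail(20) 'aebcb': from fail(19)=1 chase 'b': 1 ⇒ 2;  out=∅∪out(2)=∅
  fail(15) 'bebebe': from fail(14)=12 chase 'e': 12 ⇒ 13;  out={3}∪out(13)={3}
  fail(21) 'aebcbe': from fail(20)=2 chase 'e': 2→10 ⇒ 11;  out={4}∪out(11)={4}

Run:
pos 0 'b': at 10
pos 1 'e': at 11
pos 2 'b': at 12
pos 3 'c': at 22  emit P5@[0:3]
pos 4 'e': at 0 ·f
pos 5 'a': at 16
pos 6 'a': at 16 ·f
pos 7 'c': at 1 ·f
pos 8 'a': at 16 ·f
pos 9 'e': at 17
pos 10 'b': at 18
pos 11 'c': at 19
pos 12 'b': at 20
pos 13 'e': at 21  emit P4@[8:13]
pos 14 'd': at 5 ·f  emit P1@[14:14]
pos 15 'b': at 10 ·f
pos 16 'e': at 11
pos 17 'b': at 12
pos 18 'e': at 13
pos 19 'b': at 14
pos 20 'e': at 15  emit P3@[15:20]
pos 21 'b': at 14 ·f
pos 22 'a': at 23 ·f  emit P6@[21:22]
pos 23 'c': at 1 ·f
pos 24 'b': at 2
pos 25 'b': at 3
pos 26 'a': at 4  emit P0@[23:26],P6@[25:26]
pos 27 'c': at 1 ·f
pos 28 'c': at 1 ·f
pos 29 'a': at 16 ·f
pos 30 'd': at 5 ·f  emit P1@[30:30]
pos 31 'e': at 0 ·f
pos 32 'd': at 5  emit P1@[32:32]
pos 33 'b': at 10 ·f
pos 34 'e': at 11
pos 35 'b': at 12
pos 36 'c': at 22  emit P5@[33:36]
pos 37 'a': at 16 ·f
pos 38 'd': at 5 ·f  emit P1@[38:38]
pos 39 'd': at 5 ·f  emit P1@[39:39]
pos 40 'c': at 6
pos 41 'd': at 5 ·f  emit P1@[41:41]
pos 42 'c': at 6
pos 43 'b': at 7
pos 44 'd': at 8  emit P1@[44:44]
pos 45 'c': at 9  emit P2@[41:45]
pos 46 'e': at 0 ·f
pos 47 'c': at 1
pos 48 'e': at 0 ·f
pos 49 'b': at 10
pos 50 'e': at 11
pos 51 'b': at 12
pos 52 'e': at 13
pos 53 'b': at 14
pos 54 'e': at 15  emit P3@[49:54]
pos 55 'd': at 5 ·f  emit P1@[55:55]
pos 56 'c': at 6
pos 57 'b': at 7
pos 58 'd': at 8  emit P1@[58:58]

All matches (sorted): [[3,5],[13,4],[14,1],[20,3],[22,6],[26,0],[26,6],[30,1],[32,1],[36,5],[38,1],[39,1],[41,1],[44,1],[45,2],[54,3],[55,1],[58,1]]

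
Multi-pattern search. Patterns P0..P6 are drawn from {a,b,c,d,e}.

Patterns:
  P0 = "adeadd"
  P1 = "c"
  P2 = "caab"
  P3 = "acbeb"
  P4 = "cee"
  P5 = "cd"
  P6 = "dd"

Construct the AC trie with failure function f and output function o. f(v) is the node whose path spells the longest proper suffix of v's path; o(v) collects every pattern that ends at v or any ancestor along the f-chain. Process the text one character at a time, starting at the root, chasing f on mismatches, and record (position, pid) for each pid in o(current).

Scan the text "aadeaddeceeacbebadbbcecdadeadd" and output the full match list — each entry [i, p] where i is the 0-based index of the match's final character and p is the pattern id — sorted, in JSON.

Build automaton:
Trie nodes:
  n0 'ε': a→1 c→7 d→18
  n1 'a': c→11 d→2
  n2 'ad': e→3
  n3 'ade': a→4
  n4 'adea': d→5
  n5 'adead': d→6
  n6 'adeadd': ·  [P0 ends]
  n7 'c': a→8 d→17 e→15  [P1 ends]
  n8 'ca': a→9
  n9 'caa': b→10
  n10 'caab': ·  [P2 ends]
  n11 'ac': b→12
  n12 'acb': e→13
  n13 'acbe': b→14
  n14 'acbeb': ·  [P3 ends]
  n15 'ce': e→16
  n16 'cee': ·  [P4 ends]
  n17 'cd': ·  [P5 ends]
  n18 'd': d→19
  n19 'dd': ·  [P6 ends]

BFS fail/out derivation:
  fail(1) 'a': from fail(0)=0 chase 'a': 0 ⇒ 0;  out=∅∪out(0)=∅
  fail(7) 'c': from fail(0)=0 chase 'c': 0 ⇒ 0;  out={1}∪out(0)={1}
  fail(18) 'd': from fail(0)=0 chase 'd': 0 ⇒ 0;  out=∅∪out(0)=∅
  fail(2) 'ad': from fail(1)=0 chase 'd': 0 ⇒ 18;  out=∅∪out(18)=∅
  fail(8) 'ca': from fail(7)=0 chase 'a': 0 ⇒ 1;  out=∅∪out(1)=∅
  fail(11) 'ac': from fail(1)=0 chase 'c': 0 ⇒ 7;  out=∅∪out(7)={1}
  fail(15) 'ce': from fail(7)=0 chase 'e': 0 ⇒ 0;  out=∅∪out(0)=∅
  fail(17) 'cd': from fail(7)=0 chase 'd': 0 ⇒ 18;  out={5}∪out(18)={5}
  fail(19) 'dd': from fail(18)=0 chase 'd': 0 ⇒ 18;  out={6}∪out(18)={6}
  fail(3) 'ade': from fail(2)=18 chase 'e': 18→0 ⇒ 0;  out=∅∪out(0)=∅
  fail(9) 'caa': from fail(8)=1 chase 'a': 1→0 ⇒ 1;  out=∅∪out(1)=∅
  fail(12) 'acb': from fail(11)=7 chase 'b': 7→0 ⇒ 0;  out=∅∪out(0)=∅
  fail(16) 'cee': from fail(15)=0 chase 'e': 0 ⇒ 0;  out={4}∪out(0)={4}
  fail(4) 'adea': from fail(3)=0 chase 'a': 0 ⇒ 1;  out=∅∪out(1)=∅
  fail(10) 'caab': from fail(9)=1 chase 'b': 1→0 ⇒ 0;  out={2}∪out(0)={2}
  fail(13) 'acbe': from fail(12)=0 chase 'e': 0 ⇒ 0;  out=∅∪out(0)=∅
  fail(5) 'adead': from fail(4)=1 chase 'd': 1 ⇒ 2;  out=∅∪out(2)=∅
  fail(14) 'acbeb': from fail(13)=0 chase 'b': 0 ⇒ 0;  out={3}∪out(0)={3}
  fail(6) 'adeadd': from fail(5)=2 chase 'd': 2→18 ⇒ 19;  out={0}∪out(19)={0,6}

Scan:
i=0 'a': node 0→1
i=1 'a': node 1→1 (fail-walked)
i=2 'd': node 1→2
i=3 'e': node 2→3
i=4 'a': node 3→4
i=5 'd': node 4→5
i=6 'd': node 5→6  emit P0@[1:6],P6@[5:6]
i=7 'e': node 6→0 (fail-walked)
i=8 'c': node 0→7  emit P1@[8:8]
i=9 'e': node 7→15
i=10 'e': node 15→16  emit P4@[8:10]
i=11 'a': node 16→1 (fail-walked)
i=12 'c': node 1→11  emit P1@[12:12]
i=13 'b': node 11→12
i=14 'e': node 12→13
i=15 'b': node 13→14  emit P3@[11:15]
i=16 'a': node 14→1 (fail-walked)
i=17 'd': node 1→2
i=18 'b': node 2→0 (fail-walked)
i=19 'b': node 0→0
i=20 'c': node 0→7  emit P1@[20:20]
i=21 'e': node 7→15
i=22 'c': node 15→7 (fail-walked)  emit P1@[22:22]
i=23 'd': node 7→17  emit P5@[22:23]
i=24 'a': node 17→1 (fail-walked)
i=25 'd': node 1→2
i=26 'e': node 2→3
i=27 'a': node 3→4
i=28 'd': node 4→5
i=29 'd': node 5→6  emit P0@[24:29],P6@[28:29]

Result: [[6,0],[6,6],[8,1],[10,4],[12,1],[15,3],[20,1],[22,1],[23,5],[29,0],[29,6]]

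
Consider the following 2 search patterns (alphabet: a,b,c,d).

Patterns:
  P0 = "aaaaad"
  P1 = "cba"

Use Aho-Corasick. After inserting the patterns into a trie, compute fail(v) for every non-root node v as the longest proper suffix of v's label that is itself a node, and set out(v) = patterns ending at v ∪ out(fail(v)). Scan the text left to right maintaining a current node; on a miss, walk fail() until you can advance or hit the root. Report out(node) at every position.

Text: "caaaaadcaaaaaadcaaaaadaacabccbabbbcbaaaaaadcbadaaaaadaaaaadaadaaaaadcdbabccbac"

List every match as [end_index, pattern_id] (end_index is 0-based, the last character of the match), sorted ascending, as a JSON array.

Build automaton:
Trie (insert patterns):
  n0 'ε': a→1 c→7
  n1 'a': a→2
  n2 'aa': a→3
  n3 'aaa': a→4
  n4 'aaaa': a→5
  n5 'aaaaa': d→6
  n6 'aaaaad': ·  ←P0
  n7 'c': b→8
  n8 'cb': a→9
  n9 'cba': ·  ←P1

Failure links (BFS by depth):
  fail(1) 'a': from fail(0)=0 chase 'a': 0 ⇒ 0;  out=∅∪out(0)=∅
  fail(7) 'c': from fail(0)=0 chase 'c': 0 ⇒ 0;  out=∅∪out(0)=∅
  fail(2) 'aa': from fail(1)=0 chase 'a': 0 ⇒ 1;  out=∅∪out(1)=∅
  fail(8) 'cb': from fail(7)=0 chase 'b': 0 ⇒ 0;  out=∅∪out(0)=∅
  fail(3) 'aaa': from fail(2)=1 chase 'a': 1 ⇒ 2;  out=∅∪out(2)=∅
  fail(9) 'cba': from fail(8)=0 chase 'a': 0 ⇒ 1;  out={1}∪out(1)={1}
  fail(4) 'aaaa': from fail(3)=2 chase 'a': 2 ⇒ 3;  out=∅∪out(3)=∅
  fail(5) 'aaaaa': from fail(4)=3 chase 'a': 3 ⇒ 4;  out=∅∪out(4)=∅
  fail(6) 'aaaaad': from fail(5)=4 chase 'd': 4→3→2→1→0 ⇒ 0;  out={0}∪out(0)={0}

Text stream:
pos 0 'c': at 7
pos 1 'a': at 1 (fail-walked)
pos 2 'a': at 2
pos 3 'a': at 3
pos 4 'a': at 4
pos 5 'a': at 5
pos 6 'd': at 6  ** P0@[1:6]
pos 7 'c': at 7 (fail-walked)
pos 8 'a': at 1 (fail-walked)
pos 9 'a': at 2
pos 10 'a': at 3
pos 11 'a': at 4
pos 12 'a': at 5
pos 13 'a': at 5 (fail-walked)
pos 14 'd': at 6  ** P0@[9:14]
pos 15 'c': at 7 (fail-walked)
pos 16 'a': at 1 (fail-walked)
pos 17 'a': at 2
pos 18 'a': at 3
pos 19 'a': at 4
pos 20 'a': at 5
pos 21 'd': at 6  ** P0@[16:21]
pos 22 'a': at 1 (fail-walked)
pos 23 'a': at 2
pos 24 'c': at 7 (fail-walked)
pos 25 'a': at 1 (fail-walked)
pos 26 'b': at 0 (fail-walked)
pos 27 'c': at 7
pos 28 'c': at 7 (fail-walked)
pos 29 'b': at 8
pos 30 'a': at 9  ** P1@[28:30]
pos 31 'b': at 0 (fail-walked)
pos 32 'b': at 0
pos 33 'b': at 0
pos 34 'c': at 7
pos 35 'b': at 8
pos 36 'a': at 9  ** P1@[34:36]
pos 37 'a': at 2 (fail-walked)
pos 38 'a': at 3
pos 39 'a': at 4
pos 40 'a': at 5
pos 41 'a': at 5 (fail-walked)
pos 42 'd': at 6  ** P0@[37:42]
pos 43 'c': at 7 (fail-walked)
pos 44 'b': at 8
pos 45 'a': at 9  ** P1@[43:45]
pos 46 'd': at 0 (fail-walked)
pos 47 'a': at 1
pos 48 'a': at 2
pos 49 'a': at 3
pos 50 'a': at 4
pos 51 'a': at 5
pos 52 'd': at 6  ** P0@[47:52]
pos 53 'a': at 1 (fail-walked)
pos 54 'a': at 2
pos 55 'a': at 3
pos 56 'a': at 4
pos 57 'a': at 5
pos 58 'd': at 6  ** P0@[53:58]
pos 59 'a': at 1 (fail-walked)
pos 60 'a': at 2
pos 61 'd': at 0 (fail-walked)
pos 62 'a': at 1
pos 63 'a': at 2
pos 64 'a': at 3
pos 65 'a': at 4
pos 66 'a': at 5
pos 67 'd': at 6  ** P0@[62:67]
pos 68 'c': at 7 (fail-walked)
pos 69 'd': at 0 (fail-walked)
pos 70 'b': at 0
pos 71 'a': at 1
pos 72 'b': at 0 (fail-walked)
pos 73 'c': at 7
pos 74 'c': at 7 (fail-walked)
pos 75 'b': at 8
pos 76 'a': at 9  ** P1@[74:76]
pos 77 'c': at 7 (fail-walked)

All matches (sorted): [[6,0],[14,0],[21,0],[30,1],[36,1],[42,0],[45,1],[52,0],[58,0],[67,0],[76,1]]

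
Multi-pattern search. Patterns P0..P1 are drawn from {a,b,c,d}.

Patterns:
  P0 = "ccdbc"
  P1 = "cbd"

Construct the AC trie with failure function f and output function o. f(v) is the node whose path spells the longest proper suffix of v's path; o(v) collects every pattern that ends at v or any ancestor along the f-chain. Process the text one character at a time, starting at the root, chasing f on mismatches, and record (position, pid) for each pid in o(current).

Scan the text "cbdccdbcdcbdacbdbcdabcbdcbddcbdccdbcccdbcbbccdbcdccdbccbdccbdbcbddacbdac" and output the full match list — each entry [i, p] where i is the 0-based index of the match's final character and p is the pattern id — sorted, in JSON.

Build automaton:
Trie nodes:
  n0 'ε': c→1
  n1 'c': b→6 c→2
  n2 'cc': d→3
  n3 'ccd': b→4
  n4 'ccdb': c→5
  n5 'ccdbc': ·  [P0 ends]
  n6 'cb': d→7
  n7 'cbd': ·  [P1 ends]

BFS fail/out derivation:
  n1('c'): parent n0 fail=0; on 'c' 0 → fail=0;  out ∅∪∅=∅
  n2('cc'): parent n1 fail=0; on 'c' 0 → fail=1;  out ∅∪∅=∅
  n6('cb'): parent n1 fail=0; on 'b' 0 → fail=0;  out ∅∪∅=∅
  n3('ccd'): parent n2 fail=1; on 'd' 1→0 → fail=0;  out ∅∪∅=∅
  n7('cbd'): parent n6 fail=0; on 'd' 0 → fail=0;  out {1}∪∅={1}
  n4('ccdb'): parent n3 fail=0; on 'b' 0 → fail=0;  out ∅∪∅=∅
  n5('ccdbc'): parent n4 fail=0; on 'c' 0 → fail=1;  out {0}∪∅={0}

Scan:
i=0 'c': node 0→1
i=1 'b': node 1→6
i=2 'd': node 6→7  emit P1@[0:2]
i=3 'c': node 7→1 (fail-walked)
i=4 'c': node 1→2
i=5 'd': node 2→3
i=6 'b': node 3→4
i=7 'c': node 4→5  emit P0@[3:7]
i=8 'd': node 5→0 (fail-walked)
i=9 'c': node 0→1
i=10 'b': node 1→6
i=11 'd': node 6→7  emit P1@[9:11]
i=12 'a': node 7→0 (fail-walked)
i=13 'c': node 0→1
i=14 'b': node 1→6
i=15 'd': node 6→7  emit P1@[13:15]
i=16 'b': node 7→0 (fail-walked)
i=17 'c': node 0→1
i=18 'd': node 1→0 (fail-walked)
i=19 'a': node 0→0
i=20 'b': node 0→0
i=21 'c': node 0→1
i=22 'b': node 1→6
i=23 'd': node 6→7  emit P1@[21:23]
i=24 'c': node 7→1 (fail-walked)
i=25 'b': node 1→6
i=26 'd': node 6→7  emit P1@[24:26]
i=27 'd': node 7→0 (fail-walked)
i=28 'c': node 0→1
i=29 'b': node 1→6
i=30 'd': node 6→7  emit P1@[28:30]
i=31 'c': node 7→1 (fail-walked)
i=32 'c': node 1→2
i=33 'd': node 2→3
i=34 'b': node 3→4
i=35 'c': node 4→5  emit P0@[31:35]
i=36 'c': node 5→2 (fail-walked)
i=37 'c': node 2→2 (fail-walked)
i=38 'd': node 2→3
i=39 'b': node 3→4
i=40 'c': node 4→5  emit P0@[36:40]
i=41 'b': node 5→6 (fail-walked)
i=42 'b': node 6→0 (fail-walked)
i=43 'c': node 0→1
i=44 'c': node 1→2
i=45 'd': node 2→3
i=46 'b': node 3→4
i=47 'c': node 4→5  emit P0@[43:47]
i=48 'd': node 5→0 (fail-walked)
i=49 'c': node 0→1
i=50 'c': node 1→2
i=51 'd': node 2→3
i=52 'b': node 3→4
i=53 'c': node 4→5  emit P0@[49:53]
i=54 'c': node 5→2 (fail-walked)
i=55 'b': node 2→6 (fail-walked)
i=56 'd': node 6→7  emit P1@[54:56]
i=57 'c': node 7→1 (fail-walked)
i=58 'c': node 1→2
i=59 'b': node 2→6 (fail-walked)
i=60 'd': node 6→7  emit P1@[58:60]
i=61 'b': node 7→0 (fail-walked)
i=62 'c': node 0→1
i=63 'b': node 1→6
i=64 'd': node 6→7  emit P1@[62:64]
i=65 'd': node 7→0 (fail-walked)
i=66 'a': node 0→0
i=67 'c': node 0→1
i=68 'b': node 1→6
i=69 'd': node 6→7  emit P1@[67:69]
i=70 'a': node 7→0 (fail-walked)
i=71 'c': node 0→1

Result: [[2,1],[7,0],[11,1],[15,1],[23,1],[26,1],[30,1],[35,0],[40,0],[47,0],[53,0],[56,1],[60,1],[64,1],[69,1]]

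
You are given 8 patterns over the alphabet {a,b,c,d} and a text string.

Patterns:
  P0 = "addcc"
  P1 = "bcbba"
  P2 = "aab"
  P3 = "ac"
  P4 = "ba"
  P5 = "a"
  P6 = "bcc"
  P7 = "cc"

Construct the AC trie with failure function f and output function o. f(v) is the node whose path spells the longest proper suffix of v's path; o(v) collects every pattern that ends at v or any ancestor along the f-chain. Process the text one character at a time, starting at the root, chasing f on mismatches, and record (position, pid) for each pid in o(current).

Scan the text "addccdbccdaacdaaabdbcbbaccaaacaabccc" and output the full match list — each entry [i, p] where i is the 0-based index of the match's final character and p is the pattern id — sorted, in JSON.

Construct AC machine:
Trie (insert patterns):
  n0 'ε': a→1 b→6 c→16
  n1 'a': a→11 c→13 d→2  [P5 ends]
  n2 'ad': d→3
  n3 'add': c→4
  n4 'addc': c→5
  n5 'addcc': ·  [P0 ends]
  n6 'b': a→14 c→7
  n7 'bc': b→8 c→15
  n8 'bcb': b→9
  n9 'bcbb': a→10
  n10 'bcbba': ·  [P1 ends]
  n11 'aa': b→12
  n12 'aab': ·  [P2 ends]
  n13 'ac': ·  [P3 ends]
  n14 'ba': ·  [P4 ends]
  n15 'bcc': ·  [P6 ends]
  n16 'c': c→17
  n17 'cc': ·  [P7 ends]

Failure links (BFS by depth):
  n1('a'): parent n0 fail=0; on 'a' 0 → fail=0;  out {5}∪∅={5}
  n6('b'): parent n0 fail=0; on 'b' 0 → fail=0;  out ∅∪∅=∅
  n16('c'): parent n0 fail=0; on 'c' 0 → fail=0;  out ∅∪∅=∅
  n2('ad'): parent n1 fail=0; on 'd' 0 → fail=0;  out ∅∪∅=∅
  n7('bc'): parent n6 fail=0; on 'c' 0 → fail=16;  out ∅∪∅=∅
  n11('aa'): parent n1 fail=0; on 'a' 0 → fail=1;  out ∅∪{5}={5}
  n13('ac'): parent n1 fail=0; on 'c' 0 → fail=16;  out {3}∪∅={3}
  n14('ba'): parent n6 fail=0; on 'a' 0 → fail=1;  out {4}∪{5}={4,5}
  n17('cc'): parent n16 fail=0; on 'c' 0 → fail=16;  out {7}∪∅={7}
  n3('add'): parent n2 fail=0; on 'd' 0 → fail=0;  out ∅∪∅=∅
  n8('bcb'): parent n7 fail=16; on 'b' 16→0 → fail=6;  out ∅∪∅=∅
  n12('aab'): parent n11 fail=1; on 'b' 1→0 → fail=6;  out {2}∪∅={2}
  n15('bcc'): parent n7 fail=16; on 'c' 16 → fail=17;  out {6}∪{7}={6,7}
  n4('addc'): parent n3 fail=0; on 'c' 0 → fail=16;  out ∅∪∅=∅
  n9('bcbb'): parent n8 fail=6; on 'b' 6→0 → fail=6;  out ∅∪∅=∅
  n5('addcc'): parent n4 fail=16; on 'c' 16 → fail=17;  out {0}∪{7}={0,7}
  n10('bcbba'): parent n9 fail=6; on 'a' 6 → fail=14;  out {1}∪{4,5}={1,4,5}

Scan:
pos 0 'a': at 1  emit P5@[0:0]
pos 1 'd': at 2
pos 2 'd': at 3
pos 3 'c': at 4
pos 4 'c': at 5  emit P0@[0:4],P7@[3:4]
pos 5 'd': at 0 (fail-walked)
pos 6 'b': at 6
pos 7 'c': at 7
pos 8 'c': at 15  emit P6@[6:8],P7@[7:8]
pos 9 'd': at 0 (fail-walked)
pos 10 'a': at 1  emit P5@[10:10]
pos 11 'a': at 11  emit P5@[11:11]
pos 12 'c': at 13 (fail-walked)  emit P3@[11:12]
pos 13 'd': at 0 (fail-walked)
pos 14 'a': at 1  emit P5@[14:14]
pos 15 'a': at 11  emit P5@[15:15]
pos 16 'a': at 11 (fail-walked)  emit P5@[16:16]
pos 17 'b': at 12  emit P2@[15:17]
pos 18 'd': at 0 (fail-walked)
pos 19 'b': at 6
pos 20 'c': at 7
pos 21 'b': at 8
pos 22 'b': at 9
pos 23 'a': at 10  emit P1@[19:23],P4@[22:23],P5@[23:23]
pos 24 'c': at 13 (fail-walked)  emit P3@[23:24]
pos 25 'c': at 17 (fail-walked)  emit P7@[24:25]
pos 26 'a': at 1 (fail-walked)  emit P5@[26:26]
pos 27 'a': at 11  emit P5@[27:27]
pos 28 'a': at 11 (fail-walked)  emit P5@[28:28]
pos 29 'c': at 13 (fail-walked)  emit P3@[28:29]
pos 30 'a': at 1 (fail-walked)  emit P5@[30:30]
pos 31 'a': at 11  emit P5@[31:31]
pos 32 'b': at 12  emit P2@[30:32]
pos 33 'c': at 7 (fail-walked)
pos 34 'c': at 15  emit P6@[32:34],P7@[33:34]
pos 35 'c': at 17 (fail-walked)  emit P7@[34:35]

Matches: [[0,5],[4,0],[4,7],[8,6],[8,7],[10,5],[11,5],[12,3],[14,5],[15,5],[16,5],[17,2],[23,1],[23,4],[23,5],[24,3],[25,7],[26,5],[27,5],[28,5],[29,3],[30,5],[31,5],[32,2],[34,6],[34,7],[35,7]]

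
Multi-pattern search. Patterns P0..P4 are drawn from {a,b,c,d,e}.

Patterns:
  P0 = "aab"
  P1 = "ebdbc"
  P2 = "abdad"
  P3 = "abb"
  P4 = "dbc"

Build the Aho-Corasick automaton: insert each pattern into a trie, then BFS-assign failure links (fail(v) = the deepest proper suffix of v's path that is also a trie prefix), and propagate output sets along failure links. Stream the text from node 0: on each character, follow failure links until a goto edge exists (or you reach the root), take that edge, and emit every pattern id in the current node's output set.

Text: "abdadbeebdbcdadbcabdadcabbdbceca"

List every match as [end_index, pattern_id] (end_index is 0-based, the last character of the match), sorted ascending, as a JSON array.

Build automaton:
Trie nodes:
  0='ε' goto a→1 d→14 e→4
  1='a' goto a→2 b→9
  2='aa' goto b→3
  3='aab' goto ·  ←P0
  4='e' goto b→5
  5='eb' goto d→6
  6='ebd' goto b→7
  7='ebdb' goto c→8
  8='ebdbc' goto ·  ←P1
  9='ab' goto b→13 d→10
  10='abd' goto a→11
  11='abda' goto d→12
  12='abdad' goto ·  ←P2
  13='abb' goto ·  ←P3
  14='d' goto b→15
  15='db' goto c→16
  16='dbc' goto ·  ←P4

BFS fail/out derivation:
  n1('a'): parent n0 fail=0; on 'a' 0 → fail=0;  out ∅∪∅=∅
  n4('e'): parent n0 fail=0; on 'e' 0 → fail=0;  out ∅∪∅=∅
  n14('d'): parent n0 fail=0; on 'd' 0 → fail=0;  out ∅∪∅=∅
  n2('aa'): parent n1 fail=0; on 'a' 0 → fail=1;  out ∅∪∅=∅
  n5('eb'): parent n4 fail=0; on 'b' 0 → fail=0;  out ∅∪∅=∅
  n9('ab'): parent n1 fail=0; on 'b' 0 → fail=0;  out ∅∪∅=∅
  n15('db'): parent n14 fail=0; on 'b' 0 → fail=0;  out ∅∪∅=∅
  n3('aab'): parent n2 fail=1; on 'b' 1 → fail=9;  out {0}∪∅={0}
  n6('ebd'): parent n5 fail=0; on 'd' 0 → fail=14;  out ∅∪∅=∅
  n10('abd'): parent n9 fail=0; on 'd' 0 → fail=14;  out ∅∪∅=∅
  n13('abb'): parent n9 fail=0; on 'b' 0 → fail=0;  out {3}∪∅={3}
  n16('dbc'): parent n15 fail=0; on 'c' 0 → fail=0;  out {4}∪∅={4}
  n7('ebdb'): parent n6 fail=14; on 'b' 14 → fail=15;  out ∅∪∅=∅
  n11('abda'): parent n10 fail=14; on 'a' 14→0 → fail=1;  out ∅∪∅=∅
  n8('ebdbc'): parent n7 fail=15; on 'c' 15 → fail=16;  out {1}∪{4}={1,4}
  n12('abdad'): parent n11 fail=1; on 'd' 1→0 → fail=14;  out {2}∪∅={2}

Run:
pos 0 'a': at 1
pos 1 'b': at 9
pos 2 'd': at 10
pos 3 'a': at 11
pos 4 'd': at 12  → match P2@[0:4]
pos 5 'b': at 15 (fail-walked)
pos 6 'e': at 4 (fail-walked)
pos 7 'e': at 4 (fail-walked)
pos 8 'b': at 5
pos 9 'd': at 6
pos 10 'b': at 7
pos 11 'c': at 8  → match P1@[7:11],P4@[9:11]
pos 12 'd': at 14 (fail-walked)
pos 13 'a': at 1 (fail-walked)
pos 14 'd': at 14 (fail-walked)
pos 15 'b': at 15
pos 16 'c': at 16  → match P4@[14:16]
pos 17 'a': at 1 (fail-walked)
pos 18 'b': at 9
pos 19 'd': at 10
pos 20 'a': at 11
pos 21 'd': at 12  → match P2@[17:21]
pos 22 'c': at 0 (fail-walked)
pos 23 'a': at 1
pos 24 'b': at 9
pos 25 'b': at 13  → match P3@[23:25]
pos 26 'd': at 14 (fail-walked)
pos 27 'b': at 15
pos 28 'c': at 16  → match P4@[26:28]
pos 29 'e': at 4 (fail-walked)
pos 30 'c': at 0 (fail-walked)
pos 31 'a': at 1

Result: [[4,2],[11,1],[11,4],[16,4],[21,2],[25,3],[28,4]]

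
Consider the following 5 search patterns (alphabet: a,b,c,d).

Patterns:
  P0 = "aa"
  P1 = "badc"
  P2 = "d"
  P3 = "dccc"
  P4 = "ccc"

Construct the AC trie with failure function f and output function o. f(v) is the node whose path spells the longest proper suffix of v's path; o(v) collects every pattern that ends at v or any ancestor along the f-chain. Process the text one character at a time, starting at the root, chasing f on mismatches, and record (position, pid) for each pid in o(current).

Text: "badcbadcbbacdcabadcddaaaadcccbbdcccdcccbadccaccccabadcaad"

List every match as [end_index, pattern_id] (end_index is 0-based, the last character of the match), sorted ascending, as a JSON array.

Build automaton:
Trie nodes:
  n0 'ε': a→1 b→3 c→11 d→7
  n1 'a': a→2
  n2 'aa': ·  ←P0
  n3 'b': a→4
  n4 'ba': d→5
  n5 'bad': c→6
  n6 'badc': ·  ←P1
  n7 'd': c→8  ←P2
  n8 'dc': c→9
  n9 'dcc': c→10
  n10 'dccc': ·  ←P3
  n11 'c': c→12
  n12 'cc': c→13
  n13 'ccc': ·  ←P4

Failure links (BFS by depth):
  n1('a'): parent n0 fail=0; on 'a' 0 → fail=0;  out ∅∪∅=∅
  n3('b'): parent n0 fail=0; on 'b' 0 → fail=0;  out ∅∪∅=∅
  n7('d'): parent n0 fail=0; on 'd' 0 → fail=0;  out {2}∪∅={2}
  n11('c'): parent n0 fail=0; on 'c' 0 → fail=0;  out ∅∪∅=∅
  n2('aa'): parent n1 fail=0; on 'a' 0 → fail=1;  out {0}∪∅={0}
  n4('ba'): parent n3 fail=0; on 'a' 0 → fail=1;  out ∅∪∅=∅
  n8('dc'): parent n7 fail=0; on 'c' 0 → fail=11;  out ∅∪∅=∅
  n12('cc'): parent n11 fail=0; on 'c' 0 → fail=11;  out ∅∪∅=∅
  n5('bad'): parent n4 fail=1; on 'd' 1→0 → fail=7;  out ∅∪{2}={2}
  n9('dcc'): parent n8 fail=11; on 'c' 11 → fail=12;  out ∅∪∅=∅
  n13('ccc'): parent n12 fail=11; on 'c' 11 → fail=12;  out {4}∪∅={4}
  n6('badc'): parent n5 fail=7; on 'c' 7 → fail=8;  out {1}∪∅={1}
  n10('dccc'): parent n9 fail=12; on 'c' 12 → fail=13;  out {3}∪{4}={3,4}

Scan:
[0] read 'b'  n0⇒n3
[1] read 'a'  n3⇒n4
[2] read 'd'  n4⇒n5  ** P2@[2:2]
[3] read 'c'  n5⇒n6  ** P1@[0:3]
[4] read 'b'  n6⇒n3 (via fail)
[5] read 'a'  n3⇒n4
[6] read 'd'  n4⇒n5  ** P2@[6:6]
[7] read 'c'  n5⇒n6  ** P1@[4:7]
[8] read 'b'  n6⇒n3 (via fail)
[9] read 'b'  n3⇒n3 (via fail)
[10] read 'a'  n3⇒n4
[11] read 'c'  n4⇒n11 (via fail)
[12] read 'd'  n11⇒n7 (via fail)  ** P2@[12:12]
[13] read 'c'  n7⇒n8
[14] read 'a'  n8⇒n1 (via fail)
[15] read 'b'  n1⇒n3 (via fail)
[16] read 'a'  n3⇒n4
[17] read 'd'  n4⇒n5  ** P2@[17:17]
[18] read 'c'  n5⇒n6  ** P1@[15:18]
[19] read 'd'  n6⇒n7 (via fail)  ** P2@[19:19]
[20] read 'd'  n7⇒n7 (via fail)  ** P2@[20:20]
[21] read 'a'  n7⇒n1 (via fail)
[22] read 'a'  n1⇒n2  ** P0@[21:22]
[23] read 'a'  n2⇒n2 (via fail)  ** P0@[22:23]
[24] read 'a'  n2⇒n2 (via fail)  ** P0@[23:24]
[25] read 'd'  n2⇒n7 (via fail)  ** P2@[25:25]
[26] read 'c'  n7⇒n8
[27] read 'c'  n8⇒n9
[28] read 'c'  n9⇒n10  ** P3@[25:28],P4@[26:28]
[29] read 'b'  n10⇒n3 (via fail)
[30] read 'b'  n3⇒n3 (via fail)
[31] read 'd'  n3⇒n7 (via fail)  ** P2@[31:31]
[32] read 'c'  n7⇒n8
[33] read 'c'  n8⇒n9
[34] read 'c'  n9⇒n10  ** P3@[31:34],P4@[32:34]
[35] read 'd'  n10⇒n7 (via fail)  ** P2@[35:35]
[36] read 'c'  n7⇒n8
[37] read 'c'  n8⇒n9
[38] read 'c'  n9⇒n10  ** P3@[35:38],P4@[36:38]
[39] read 'b'  n10⇒n3 (via fail)
[40] read 'a'  n3⇒n4
[41] read 'd'  n4⇒n5  ** P2@[41:41]
[42] read 'c'  n5⇒n6  ** P1@[39:42]
[43] read 'c'  n6⇒n9 (via fail)
[44] read 'a'  n9⇒n1 (via fail)
[45] read 'c'  n1⇒n11 (via fail)
[46] read 'c'  n11⇒n12
[47] read 'c'  n12⇒n13  ** P4@[45:47]
[48] read 'c'  n13⇒n13 (via fail)  ** P4@[46:48]
[49] read 'a'  n13⇒n1 (via fail)
[50] read 'b'  n1⇒n3 (via fail)
[51] read 'a'  n3⇒n4
[52] read 'd'  n4⇒n5  ** P2@[52:52]
[53] read 'c'  n5⇒n6  ** P1@[50:53]
[54] read 'a'  n6⇒n1 (via fail)
[55] read 'a'  n1⇒n2  ** P0@[54:55]
[56] read 'd'  n2⇒n7 (via fail)  ** P2@[56:56]

Result: [[2,2],[3,1],[6,2],[7,1],[12,2],[17,2],[18,1],[19,2],[20,2],[22,0],[23,0],[24,0],[25,2],[28,3],[28,4],[31,2],[34,3],[34,4],[35,2],[38,3],[38,4],[41,2],[42,1],[47,4],[48,4],[52,2],[53,1],[55,0],[56,2]]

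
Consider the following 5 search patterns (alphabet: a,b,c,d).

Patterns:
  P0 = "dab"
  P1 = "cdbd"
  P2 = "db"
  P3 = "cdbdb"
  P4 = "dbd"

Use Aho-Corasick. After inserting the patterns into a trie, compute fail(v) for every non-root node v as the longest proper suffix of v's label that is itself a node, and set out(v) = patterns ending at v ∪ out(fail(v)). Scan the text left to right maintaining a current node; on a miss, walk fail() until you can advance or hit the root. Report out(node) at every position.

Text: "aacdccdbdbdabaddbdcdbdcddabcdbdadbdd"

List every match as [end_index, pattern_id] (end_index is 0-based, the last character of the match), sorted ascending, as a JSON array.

Build:
Trie (insert patterns):
  n0 'ε': c→4 d→1
  n1 'd': a→2 b→8
  n2 'da': b→3
  n3 'dab': ·  ←P0
  n4 'c': d→5
  n5 'cd': b→6
  n6 'cdb': d→7
  n7 'cdbd': b→9  ←P1
  n8 'db': d→10  ←P2
  n9 'cdbdb': ·  ←P3
  n10 'dbd': ·  ←P4

BFS fail/out derivation:
  n1('d'): parent n0 fail=0; on 'd' 0 → fail=0;  out ∅∪∅=∅
  n4('c'): parent n0 fail=0; on 'c' 0 → fail=0;  out ∅∪∅=∅
  n2('da'): parent n1 fail=0; on 'a' 0 → fail=0;  out ∅∪∅=∅
  n5('cd'): parent n4 fail=0; on 'd' 0 → fail=1;  out ∅∪∅=∅
  n8('db'): parent n1 fail=0; on 'b' 0 → fail=0;  out {2}∪∅={2}
  n3('dab'): parent n2 fail=0; on 'b' 0 → fail=0;  out {0}∪∅={0}
  n6('cdb'): parent n5 fail=1; on 'b' 1 → fail=8;  out ∅∪{2}={2}
  n10('dbd'): parent n8 fail=0; on 'd' 0 → fail=1;  out {4}∪∅={4}
  n7('cdbd'): parent n6 fail=8; on 'd' 8 → fail=10;  out {1}∪{4}={1,4}
  n9('cdbdb'): parent n7 fail=10; on 'b' 10→1 → fail=8;  out {3}∪{2}={2,3}

Run:
pos 0 'a': at 0
pos 1 'a': at 0
pos 2 'c': at 4
pos 3 'd': at 5
pos 4 'c': at 4 (via fail)
pos 5 'c': at 4 (via fail)
pos 6 'd': at 5
pos 7 'b': at 6  emit P2@[6:7]
pos 8 'd': at 7  emit P1@[5:8],P4@[6:8]
pos 9 'b': at 9  emit P2@[8:9],P3@[5:9]
pos 10 'd': at 10 (via fail)  emit P4@[8:10]
pos 11 'a': at 2 (via fail)
pos 12 'b': at 3  emit P0@[10:12]
pos 13 'a': at 0 (via fail)
pos 14 'd': at 1
pos 15 'd': at 1 (via fail)
pos 16 'b': at 8  emit P2@[15:16]
pos 17 'd': at 10  emit P4@[15:17]
pos 18 'c': at 4 (via fail)
pos 19 'd': at 5
pos 20 'b': at 6  emit P2@[19:20]
pos 21 'd': at 7  emit P1@[18:21],P4@[19:21]
pos 22 'c': at 4 (via fail)
pos 23 'd': at 5
pos 24 'd': at 1 (via fail)
pos 25 'a': at 2
pos 26 'b': at 3  emit P0@[24:26]
pos 27 'c': at 4 (via fail)
pos 28 'd': at 5
pos 29 'b': at 6  emit P2@[28:29]
pos 30 'd': at 7  emit P1@[27:30],P4@[28:30]
pos 31 'a': at 2 (via fail)
pos 32 'd': at 1 (via fail)
pos 33 'b': at 8  emit P2@[32:33]
pos 34 'd': at 10  emit P4@[32:34]
pos 35 'd': at 1 (via fail)

All matches (sorted): [[7,2],[8,1],[8,4],[9,2],[9,3],[10,4],[12,0],[16,2],[17,4],[20,2],[21,1],[21,4],[26,0],[29,2],[30,1],[30,4],[33,2],[34,4]]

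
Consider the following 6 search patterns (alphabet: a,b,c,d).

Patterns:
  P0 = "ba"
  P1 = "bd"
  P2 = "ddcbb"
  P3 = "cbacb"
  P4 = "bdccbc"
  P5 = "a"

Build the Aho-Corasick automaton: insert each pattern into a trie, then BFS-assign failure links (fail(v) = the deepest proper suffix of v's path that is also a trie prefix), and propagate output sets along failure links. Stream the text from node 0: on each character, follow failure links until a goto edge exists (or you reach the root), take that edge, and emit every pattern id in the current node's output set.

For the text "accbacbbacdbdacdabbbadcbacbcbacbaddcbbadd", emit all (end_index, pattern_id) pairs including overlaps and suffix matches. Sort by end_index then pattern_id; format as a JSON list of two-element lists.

Build:
Trie (insert patterns):
  0='ε' goto a→18 b→1 c→9 d→4
  1='b' goto a→2 d→3
  2='ba' goto ·  [P0 ends]
  3='bd' goto c→14  [P1 ends]
  4='d' goto d→5
  5='dd' goto c→6
  6='ddc' goto b→7
  7='ddcb' goto b→8
  8='ddcbb' goto ·  [P2 ends]
  9='c' goto b→10
  10='cb' goto a→11
  11='cba' goto c→12
  12='cbac' goto b→13
  13='cbacb' goto ·  [P3 ends]
  14='bdc' goto c→15
  15='bdcc' goto b→16
  16='bdccb' goto c→17
  17='bdccbc' goto ·  [P4 ends]
  18='a' goto ·  [P5 ends]

Failure links (BFS by depth):
  fail(1) 'b': from fail(0)=0 chase 'b': 0 ⇒ 0;  out=∅∪out(0)=∅
  fail(4) 'd': from fail(0)=0 chase 'd': 0 ⇒ 0;  out=∅∪out(0)=∅
  fail(9) 'c': from fail(0)=0 chase 'c': 0 ⇒ 0;  out=∅∪out(0)=∅
  fail(18) 'a': from fail(0)=0 chase 'a': 0 ⇒ 0;  out={5}∪out(0)={5}
  fail(2) 'ba': from fail(1)=0 chase 'a': 0 ⇒ 18;  out={0}∪out(18)={0,5}
  fail(3) 'bd': from fail(1)=0 chase 'd': 0 ⇒ 4;  out={1}∪out(4)={1}
  fail(5) 'dd': from fail(4)=0 chase 'd': 0 ⇒ 4;  out=∅∪out(4)=∅
  fail(10) 'cb': from fail(9)=0 chase 'b': 0 ⇒ 1;  out=∅∪out(1)=∅
  fail(6) 'ddc': from fail(5)=4 chase 'c': 4→0 ⇒ 9;  out=∅∪out(9)=∅
  fail(11) 'cba': from fail(10)=1 chase 'a': 1 ⇒ 2;  out=∅∪out(2)={0,5}
  fail(14) 'bdc': from fail(3)=4 chase 'c': 4→0 ⇒ 9;  out=∅∪out(9)=∅
  fail(7) 'ddcb': from fail(6)=9 chase 'b': 9 ⇒ 10;  out=∅∪out(10)=∅
  fail(12) 'cbac': from fail(11)=2 chase 'c': 2→18→0 ⇒ 9;  out=∅∪out(9)=∅
  fail(15) 'bdcc': from fail(14)=9 chase 'c': 9→0 ⇒ 9;  out=∅∪out(9)=∅
  fail(8) 'ddcbb': from fail(7)=10 chase 'b': 10→1→0 ⇒ 1;  out={2}∪out(1)={2}
  fail(13) 'cbacb': from fail(12)=9 chase 'b': 9 ⇒ 10;  out={3}∪out(10)={3}
  fail(16) 'bdccb': from fail(15)=9 chase 'b': 9 ⇒ 10;  out=∅∪out(10)=∅
  fail(17) 'bdccbc': from fail(16)=10 chase 'c': 10→1→0 ⇒ 9;  out={4}∪out(9)={4}

Run:
[0] read 'a'  n0⇒n18  ** P5@[0:0]
[1] read 'c'  n18⇒n9 (via fail)
[2] read 'c'  n9⇒n9 (via fail)
[3] read 'b'  n9⇒n10
[4] read 'a'  n10⇒n11  ** P0@[3:4],P5@[4:4]
[5] read 'c'  n11⇒n12
[6] read 'b'  n12⇒n13  ** P3@[2:6]
[7] read 'b'  n13⇒n1 (via fail)
[8] read 'a'  n1⇒n2  ** P0@[7:8],P5@[8:8]
[9] read 'c'  n2⇒n9 (via fail)
[10] read 'd'  n9⇒n4 (via fail)
[11] read 'b'  n4⇒n1 (via fail)
[12] read 'd'  n1⇒n3  ** P1@[11:12]
[13] read 'a'  n3⇒n18 (via fail)  ** P5@[13:13]
[14] read 'c'  n18⇒n9 (via fail)
[15] read 'd'  n9⇒n4 (via fail)
[16] read 'a'  n4⇒n18 (via fail)  ** P5@[16:16]
[17] read 'b'  n18⇒n1 (via fail)
[18] read 'b'  n1⇒n1 (via fail)
[19] read 'b'  n1⇒n1 (via fail)
[20] read 'a'  n1⇒n2  ** P0@[19:20],P5@[20:20]
[21] read 'd'  n2⇒n4 (via fail)
[22] read 'c'  n4⇒n9 (via fail)
[23] read 'b'  n9⇒n10
[24] read 'a'  n10⇒n11  ** P0@[23:24],P5@[24:24]
[25] read 'c'  n11⇒n12
[26] read 'b'  n12⇒n13  ** P3@[22:26]
[27] read 'c'  n13⇒n9 (via fail)
[28] read 'b'  n9⇒n10
[29] read 'a'  n10⇒n11  ** P0@[28:29],P5@[29:29]
[30] read 'c'  n11⇒n12
[31] read 'b'  n12⇒n13  ** P3@[27:31]
[32] read 'a'  n13⇒n11 (via fail)  ** P0@[31:32],P5@[32:32]
[33] read 'd'  n11⇒n4 (via fail)
[34] read 'd'  n4⇒n5
[35] read 'c'  n5⇒n6
[36] read 'b'  n6⇒n7
[37] read 'b'  n7⇒n8  ** P2@[33:37]
[38] read 'a'  n8⇒n2 (via fail)  ** P0@[37:38],P5@[38:38]
[39] read 'd'  n2⇒n4 (via fail)
[40] read 'd'  n4⇒n5

All matches (sorted): [[0,5],[4,0],[4,5],[6,3],[8,0],[8,5],[12,1],[13,5],[16,5],[20,0],[20,5],[24,0],[24,5],[26,3],[29,0],[29,5],[31,3],[32,0],[32,5],[37,2],[38,0],[38,5]]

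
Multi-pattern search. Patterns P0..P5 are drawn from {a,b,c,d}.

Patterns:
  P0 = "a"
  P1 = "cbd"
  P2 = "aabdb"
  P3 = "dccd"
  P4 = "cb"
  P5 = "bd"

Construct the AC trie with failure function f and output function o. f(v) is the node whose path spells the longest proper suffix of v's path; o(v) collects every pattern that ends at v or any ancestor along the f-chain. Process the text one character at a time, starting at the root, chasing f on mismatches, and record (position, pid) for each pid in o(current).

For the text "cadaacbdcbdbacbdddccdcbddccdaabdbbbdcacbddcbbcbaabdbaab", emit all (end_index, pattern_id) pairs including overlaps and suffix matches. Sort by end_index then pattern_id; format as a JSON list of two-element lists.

Construct AC machine:
Trie nodes:
  0='ε' goto a→1 b→13 c→2 d→9
  1='a' goto a→5  ←P0
  2='c' goto b→3
  3='cb' goto d→4  ←P4
  4='cbd' goto ·  ←P1
  5='aa' goto b→6
  6='aab' goto d→7
  7='aabd' goto b→8
  8='aabdb' goto ·  ←P2
  9='d' goto c→10
  10='dc' goto c→11
  11='dcc' goto d→12
  12='dccd' goto ·  ←P3
  13='b' goto d→14
  14='bd' goto ·  ←P5

BFS fail/out derivation:
  n1('a'): parent n0 fail=0; on 'a' 0 → fail=0;  out {0}∪∅={0}
  n2('c'): parent n0 fail=0; on 'c' 0 → fail=0;  out ∅∪∅=∅
  n9('d'): parent n0 fail=0; on 'd' 0 → fail=0;  out ∅∪∅=∅
  n13('b'): parent n0 fail=0; on 'b' 0 → fail=0;  out ∅∪∅=∅
  n3('cb'): parent n2 fail=0; on 'b' 0 → fail=13;  out {4}∪∅={4}
  n5('aa'): parent n1 fail=0; on 'a' 0 → fail=1;  out ∅∪{0}={0}
  n10('dc'): parent n9 fail=0; on 'c' 0 → fail=2;  out ∅∪∅=∅
  n14('bd'): parent n13 fail=0; on 'd' 0 → fail=9;  out {5}∪∅={5}
  n4('cbd'): parent n3 fail=13; on 'd' 13 → fail=14;  out {1}∪{5}={1,5}
  n6('aab'): parent n5 fail=1; on 'b' 1→0 → fail=13;  out ∅∪∅=∅
  n11('dcc'): parent n10 fail=2; on 'c' 2→0 → fail=2;  out ∅∪∅=∅
  n7('aabd'): parent n6 fail=13; on 'd' 13 → fail=14;  out ∅∪{5}={5}
  n12('dccd'): parent n11 fail=2; on 'd' 2→0 → fail=9;  out {3}∪∅={3}
  n8('aabdb'): parent n7 fail=14; on 'b' 14→9→0 → fail=13;  out {2}∪∅={2}

Scan:
i=0 'c': node 0→2
i=1 'a': node 2→1 ·f  → match P0@[1:1]
i=2 'd': node 1→9 ·f
i=3 'a': node 9→1 ·f  → match P0@[3:3]
i=4 'a': node 1→5  → match P0@[4:4]
i=5 'c': node 5→2 ·f
i=6 'b': node 2→3  → match P4@[5:6]
i=7 'd': node 3→4  → match P1@[5:7],P5@[6:7]
i=8 'c': node 4→10 ·f
i=9 'b': node 10→3 ·f  → match P4@[8:9]
i=10 'd': node 3→4  → match P1@[8:10],P5@[9:10]
i=11 'b': node 4→13 ·f
i=12 'a': node 13→1 ·f  → match P0@[12:12]
i=13 'c': node 1→2 ·f
i=14 'b': node 2→3  → match P4@[13:14]
i=15 'd': node 3→4  → match P1@[13:15],P5@[14:15]
i=16 'd': node 4→9 ·f
i=17 'd': node 9→9 ·f
i=18 'c': node 9→10
i=19 'c': node 10→11
i=20 'd': node 11→12  → match P3@[17:20]
i=21 'c': node 12→10 ·f
i=22 'b': node 10→3 ·f  → match P4@[21:22]
i=23 'd': node 3→4  → match P1@[21:23],P5@[22:23]
i=24 'd': node 4→9 ·f
i=25 'c': node 9→10
i=26 'c': node 10→11
i=27 'd': node 11→12  → match P3@[24:27]
i=28 'a': node 12→1 ·f  → match P0@[28:28]
i=29 'a': node 1→5  → match P0@[29:29]
i=30 'b': node 5→6
i=31 'd': node 6→7  → match P5@[30:31]
i=32 'b': node 7→8  → match P2@[28:32]
i=33 'b': node 8→13 ·f
i=34 'b': node 13→13 ·f
i=35 'd': node 13→14  → match P5@[34:35]
i=36 'c': node 14→10 ·f
i=37 'a': node 10→1 ·f  → match P0@[37:37]
i=38 'c': node 1→2 ·f
i=39 'b': node 2→3  → match P4@[38:39]
i=40 'd': node 3→4  → match P1@[38:40],P5@[39:40]
i=41 'd': node 4→9 ·f
i=42 'c': node 9→10
i=43 'b': node 10→3 ·f  → match P4@[42:43]
i=44 'b': node 3→13 ·f
i=45 'c': node 13→2 ·f
i=46 'b': node 2→3  → match P4@[45:46]
i=47 'a': node 3→1 ·f  → match P0@[47:47]
i=48 'a': node 1→5  → match P0@[48:48]
i=49 'b': node 5→6
i=50 'd': node 6→7  → match P5@[49:50]
i=51 'b': node 7→8  → match P2@[47:51]
i=52 'a': node 8→1 ·f  → match P0@[52:52]
i=53 'a': node 1→5  → match P0@[53:53]
i=54 'b': node 5→6

All matches (sorted): [[1,0],[3,0],[4,0],[6,4],[7,1],[7,5],[9,4],[10,1],[10,5],[12,0],[14,4],[15,1],[15,5],[20,3],[22,4],[23,1],[23,5],[27,3],[28,0],[29,0],[31,5],[32,2],[35,5],[37,0],[39,4],[40,1],[40,5],[43,4],[46,4],[47,0],[48,0],[50,5],[51,2],[52,0],[53,0]]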